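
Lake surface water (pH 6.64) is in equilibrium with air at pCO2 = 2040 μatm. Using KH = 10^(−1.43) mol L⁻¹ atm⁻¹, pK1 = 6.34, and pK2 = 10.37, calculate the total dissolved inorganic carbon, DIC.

DIC = 0.227 mmol/L

[CO2*] = KH · pCO2 = 10^(−1.43) × 2040×10^-6 = 7.579×10^-5 mol/L
α₀ = 1/(1 + K1/[H⁺] + K1K2/[H⁺]²) = 1/(1 + 10^+0.30 + 10^-3.43) = 0.3338
DIC = [CO2*]/α₀ = 7.579×10^-5 / 0.3338 = 0.227 mmol/L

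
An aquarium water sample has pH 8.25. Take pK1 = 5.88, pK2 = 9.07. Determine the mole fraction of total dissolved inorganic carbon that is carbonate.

α₂ = 1 / (1 + [H⁺]/K2 + [H⁺]²/(K1K2)) = 1 / (1 + 10^+0.82 + 10^-1.55)
   = 1 / (1 + 6.6069 + 0.028184) = 1/7.6351 = 0.1310

α₂ = 0.131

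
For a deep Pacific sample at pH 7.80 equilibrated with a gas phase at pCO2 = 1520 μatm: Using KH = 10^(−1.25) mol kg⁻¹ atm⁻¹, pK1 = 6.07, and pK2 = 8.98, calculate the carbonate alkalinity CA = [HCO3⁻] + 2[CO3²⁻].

CA = 5.20 mmol/kg

[CO2*] = KH · pCO2 = 10^(−1.25) × 1520×10^-6 = 8.548×10^-5 mol/kg
α₀ = 1/(1 + K1/[H⁺] + K1K2/[H⁺]²) = 1/(1 + 10^+1.73 + 10^+0.55) = 0.01717
DIC = [CO2*]/α₀ = 8.548×10^-5 / 0.01717 = 4.979 mmol/kg
CA = (α₁ + 2α₂)·DIC = (0.9219 + 2×0.06091) × 4.979 = 5.20 mmol/kg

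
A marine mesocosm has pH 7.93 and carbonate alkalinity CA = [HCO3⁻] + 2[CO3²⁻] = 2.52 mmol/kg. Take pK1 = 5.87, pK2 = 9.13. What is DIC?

CA = [HCO3⁻] + 2[CO3²⁻] = (α₁ + 2α₂)·DIC
At pH 7.93: [H⁺]/K1 = 10^-2.06 = 0.0087096, K2/[H⁺] = 10^-1.20 = 0.063096
α₁ = 1/(1 + 0.0087096 + 0.063096) = 1/1.0718 = 0.9330; α₂ = α₁·K2/[H⁺] = 0.05887
α₁ + 2α₂ = 1.0507
DIC = CA / (α₁ + 2α₂) = 2.52 / 1.0507 = 2.40 mmol/kg

DIC = 2.40 mmol/kg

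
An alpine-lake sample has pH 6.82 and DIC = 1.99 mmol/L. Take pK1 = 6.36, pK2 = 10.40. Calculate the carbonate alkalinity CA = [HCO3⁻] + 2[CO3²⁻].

CA = 1.48 mmol/L

CA = [HCO3⁻] + 2[CO3²⁻] = (α₁ + 2α₂)·DIC
At pH 6.82: [H⁺]/K1 = 10^-0.46 = 0.34674, K2/[H⁺] = 10^-3.58 = 0.00026303
α₁ = 1/(1 + 0.34674 + 0.00026303) = 1/1.3470 = 0.7424; α₂ = α₁·K2/[H⁺] = 0.0001953
α₁ + 2α₂ = 0.7428
CA = 0.7428 × 1.99 = 1.48 mmol/L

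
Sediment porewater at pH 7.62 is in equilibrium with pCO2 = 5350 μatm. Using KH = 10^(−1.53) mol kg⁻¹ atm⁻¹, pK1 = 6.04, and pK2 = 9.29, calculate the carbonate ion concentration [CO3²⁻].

[CO2*] = KH · pCO2 = 10^(−1.53) × 5350×10^-6 = 1.579×10^-4 mol/kg
α₀ = 1/(1 + K1/[H⁺] + K1K2/[H⁺]²) = 1/(1 + 10^+1.58 + 10^-0.09) = 0.02511
DIC = [CO2*]/α₀ = 1.579×10^-4 / 0.02511 = 6.289 mmol/kg
[CO3²⁻] = α₂·DIC; α₂ = 0.02041, so [CO3²⁻] = 0.02041 × 6.289 = 0.128 mmol/kg

[CO3²⁻] = 0.128 mmol/kg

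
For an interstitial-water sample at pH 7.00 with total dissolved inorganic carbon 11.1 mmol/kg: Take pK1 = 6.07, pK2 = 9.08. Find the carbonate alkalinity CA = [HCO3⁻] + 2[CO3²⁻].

CA = 10.0 mmol/kg

CA = [HCO3⁻] + 2[CO3²⁻] = (α₁ + 2α₂)·DIC
At pH 7.00: [H⁺]/K1 = 10^-0.93 = 0.11749, K2/[H⁺] = 10^-2.08 = 0.0083176
α₁ = 1/(1 + 0.11749 + 0.0083176) = 1/1.1258 = 0.8883; α₂ = α₁·K2/[H⁺] = 0.007388
α₁ + 2α₂ = 0.9030
CA = 0.9030 × 11.1 = 10.0 mmol/kg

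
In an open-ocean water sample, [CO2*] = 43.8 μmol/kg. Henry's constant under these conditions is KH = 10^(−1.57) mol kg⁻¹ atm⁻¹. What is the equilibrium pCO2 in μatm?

pCO2 = 1630 μatm

KH = 10^(−1.57) = 2.692×10^-2 mol kg⁻¹ atm⁻¹
pCO2 = [CO2*]/KH = 43.8×10^-6 / 2.692×10^-2 = 1.63×10^-3 atm = 1630 μatm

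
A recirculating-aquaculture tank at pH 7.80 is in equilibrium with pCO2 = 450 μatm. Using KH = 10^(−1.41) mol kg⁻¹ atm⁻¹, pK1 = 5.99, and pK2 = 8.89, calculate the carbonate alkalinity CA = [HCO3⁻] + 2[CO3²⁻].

CA = 1.31 mmol/kg

[CO2*] = KH · pCO2 = 10^(−1.41) × 450×10^-6 = 1.751×10^-5 mol/kg
α₀ = 1/(1 + K1/[H⁺] + K1K2/[H⁺]²) = 1/(1 + 10^+1.81 + 10^+0.72) = 0.01412
DIC = [CO2*]/α₀ = 1.751×10^-5 / 0.01412 = 1.240 mmol/kg
CA = (α₁ + 2α₂)·DIC = (0.9118 + 2×0.07411) × 1.240 = 1.31 mmol/kg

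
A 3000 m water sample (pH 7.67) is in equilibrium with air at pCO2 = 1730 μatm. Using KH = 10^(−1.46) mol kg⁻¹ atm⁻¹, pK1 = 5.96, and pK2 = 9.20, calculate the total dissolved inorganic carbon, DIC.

[CO2*] = KH · pCO2 = 10^(−1.46) × 1730×10^-6 = 5.999×10^-5 mol/kg
α₀ = 1/(1 + K1/[H⁺] + K1K2/[H⁺]²) = 1/(1 + 10^+1.71 + 10^+0.18) = 0.01859
DIC = [CO2*]/α₀ = 5.999×10^-5 / 0.01859 = 3.23 mmol/kg

DIC = 3.23 mmol/kg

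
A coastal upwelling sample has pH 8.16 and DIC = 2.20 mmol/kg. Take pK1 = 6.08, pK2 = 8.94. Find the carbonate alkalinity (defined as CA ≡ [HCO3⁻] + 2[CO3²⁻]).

CA = [HCO3⁻] + 2[CO3²⁻] = (α₁ + 2α₂)·DIC
At pH 8.16: [H⁺]/K1 = 10^-2.08 = 0.0083176, K2/[H⁺] = 10^-0.78 = 0.16596
α₁ = 1/(1 + 0.0083176 + 0.16596) = 1/1.1743 = 0.8516; α₂ = α₁·K2/[H⁺] = 0.1413
α₁ + 2α₂ = 1.1342
CA = 1.1342 × 2.20 = 2.50 mmol/kg

CA = 2.50 mmol/kg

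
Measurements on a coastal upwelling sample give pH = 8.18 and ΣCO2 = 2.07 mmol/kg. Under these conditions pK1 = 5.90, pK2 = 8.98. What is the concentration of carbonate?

α₂ = 1 / (1 + [H⁺]/K2 + [H⁺]²/(K1K2)) = 1 / (1 + 10^+0.80 + 10^-1.48)
   = 1 / (1 + 6.3096 + 0.033113) = 1/7.3427 = 0.1362
[CO3²⁻] = α₂ × DIC = 0.1362 × 2.07 = 0.282 mmol/kg

[CO3²⁻] = 0.282 mmol/kg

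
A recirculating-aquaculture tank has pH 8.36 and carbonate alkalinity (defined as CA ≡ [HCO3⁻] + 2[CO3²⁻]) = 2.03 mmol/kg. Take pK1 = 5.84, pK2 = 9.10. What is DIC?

CA = [HCO3⁻] + 2[CO3²⁻] = (α₁ + 2α₂)·DIC
At pH 8.36: [H⁺]/K1 = 10^-2.52 = 0.0030200, K2/[H⁺] = 10^-0.74 = 0.18197
α₁ = 1/(1 + 0.0030200 + 0.18197) = 1/1.1850 = 0.8439; α₂ = α₁·K2/[H⁺] = 0.1536
α₁ + 2α₂ = 1.1510
DIC = CA / (α₁ + 2α₂) = 2.03 / 1.1510 = 1.76 mmol/kg

DIC = 1.76 mmol/kg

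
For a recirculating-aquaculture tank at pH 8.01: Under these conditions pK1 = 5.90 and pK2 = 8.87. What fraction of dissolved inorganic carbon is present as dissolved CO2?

α₀ = 1 / (1 + K1/[H⁺] + K1K2/[H⁺]²) = 1 / (1 + 10^+2.11 + 10^+1.25)
   = 1 / (1 + 128.82 + 17.783) = 1/147.61 = 0.006775

α₀ = 0.00677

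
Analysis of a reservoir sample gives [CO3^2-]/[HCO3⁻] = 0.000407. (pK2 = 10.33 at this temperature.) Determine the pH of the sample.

From K2 = [H⁺][CO3^2-]/[HCO3⁻]:  pH = pK2 + log₁₀([CO3^2-]/[HCO3⁻])
log₁₀(0.000407) = -3.390
pH = 10.33 + (-3.390) = 6.94

pH = 6.94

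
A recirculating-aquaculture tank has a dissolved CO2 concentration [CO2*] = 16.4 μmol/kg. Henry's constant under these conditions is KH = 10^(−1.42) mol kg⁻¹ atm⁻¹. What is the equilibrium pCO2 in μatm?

KH = 10^(−1.42) = 3.802×10^-2 mol kg⁻¹ atm⁻¹
pCO2 = [CO2*]/KH = 16.4×10^-6 / 3.802×10^-2 = 4.31×10^-4 atm = 431 μatm

pCO2 = 431 μatm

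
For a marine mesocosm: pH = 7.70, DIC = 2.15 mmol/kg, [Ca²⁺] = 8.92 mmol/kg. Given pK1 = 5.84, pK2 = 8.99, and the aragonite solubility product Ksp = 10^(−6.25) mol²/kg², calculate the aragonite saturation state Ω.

Ω = 1.64

α₂ = 1 / (1 + [H⁺]/K2 + [H⁺]²/(K1K2)) = 1 / (1 + 10^+1.29 + 10^-0.57)
   = 1 / (1 + 19.498 + 0.26915) = 1/20.768 = 0.04815
[CO3²⁻] = α₂ × DIC = 0.04815 × 2.15 = 0.1035 mmol/kg
Ksp = 10^(−6.25) = 5.623×10^-7
Ω = [Ca²⁺][CO3²⁻]/Ksp = (8.92×10^-3)(1.035×10^-4) / 5.623×10^-7 = 1.64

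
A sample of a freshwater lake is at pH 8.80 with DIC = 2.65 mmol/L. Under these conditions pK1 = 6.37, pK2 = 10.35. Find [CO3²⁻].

[CO3²⁻] = 0.0724 mmol/L

α₂ = 1 / (1 + [H⁺]/K2 + [H⁺]²/(K1K2)) = 1 / (1 + 10^+1.55 + 10^-0.88)
   = 1 / (1 + 35.481 + 0.13183) = 1/36.613 = 0.02731
[CO3²⁻] = α₂ × DIC = 0.02731 × 2.65 = 0.0724 mmol/L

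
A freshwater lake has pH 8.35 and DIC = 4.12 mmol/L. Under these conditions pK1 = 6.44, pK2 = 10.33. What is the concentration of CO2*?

α₀ = 1 / (1 + K1/[H⁺] + K1K2/[H⁺]²) = 1 / (1 + 10^+1.91 + 10^-0.07)
   = 1 / (1 + 81.283 + 0.85114) = 1/83.134 = 0.01203
[CO2*] = α₀ × DIC = 0.01203 × 4.12 = 0.0496 mmol/L

[CO2*] = 0.0496 mmol/L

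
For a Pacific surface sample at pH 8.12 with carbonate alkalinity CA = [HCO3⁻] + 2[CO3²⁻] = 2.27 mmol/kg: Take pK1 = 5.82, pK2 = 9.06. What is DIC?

CA = [HCO3⁻] + 2[CO3²⁻] = (α₁ + 2α₂)·DIC
At pH 8.12: [H⁺]/K1 = 10^-2.30 = 0.0050119, K2/[H⁺] = 10^-0.94 = 0.11482
α₁ = 1/(1 + 0.0050119 + 0.11482) = 1/1.1198 = 0.8930; α₂ = α₁·K2/[H⁺] = 0.1025
α₁ + 2α₂ = 1.0981
DIC = CA / (α₁ + 2α₂) = 2.27 / 1.0981 = 2.07 mmol/kg

DIC = 2.07 mmol/kg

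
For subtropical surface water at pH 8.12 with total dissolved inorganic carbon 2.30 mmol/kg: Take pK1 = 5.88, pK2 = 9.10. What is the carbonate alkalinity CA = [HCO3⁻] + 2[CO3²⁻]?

CA = 2.50 mmol/kg

CA = [HCO3⁻] + 2[CO3²⁻] = (α₁ + 2α₂)·DIC
At pH 8.12: [H⁺]/K1 = 10^-2.24 = 0.0057544, K2/[H⁺] = 10^-0.98 = 0.10471
α₁ = 1/(1 + 0.0057544 + 0.10471) = 1/1.1105 = 0.9005; α₂ = α₁·K2/[H⁺] = 0.09430
α₁ + 2α₂ = 1.0891
CA = 1.0891 × 2.30 = 2.50 mmol/kg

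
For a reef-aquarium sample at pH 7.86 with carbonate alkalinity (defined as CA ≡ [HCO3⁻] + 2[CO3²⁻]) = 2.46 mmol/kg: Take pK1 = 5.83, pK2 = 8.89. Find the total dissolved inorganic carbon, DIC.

CA = [HCO3⁻] + 2[CO3²⁻] = (α₁ + 2α₂)·DIC
At pH 7.86: [H⁺]/K1 = 10^-2.03 = 0.0093325, K2/[H⁺] = 10^-1.03 = 0.093325
α₁ = 1/(1 + 0.0093325 + 0.093325) = 1/1.1027 = 0.9069; α₂ = α₁·K2/[H⁺] = 0.08464
α₁ + 2α₂ = 1.0762
DIC = CA / (α₁ + 2α₂) = 2.46 / 1.0762 = 2.29 mmol/kg

DIC = 2.29 mmol/kg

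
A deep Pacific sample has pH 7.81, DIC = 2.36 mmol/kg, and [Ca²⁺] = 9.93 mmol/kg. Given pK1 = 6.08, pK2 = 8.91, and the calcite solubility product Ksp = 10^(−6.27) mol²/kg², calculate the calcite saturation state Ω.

α₂ = 1 / (1 + [H⁺]/K2 + [H⁺]²/(K1K2)) = 1 / (1 + 10^+1.10 + 10^-0.63)
   = 1 / (1 + 12.589 + 0.23442) = 1/13.824 = 0.07234
[CO3²⁻] = α₂ × DIC = 0.07234 × 2.36 = 0.1707 mmol/kg
Ksp = 10^(−6.27) = 5.370×10^-7
Ω = [Ca²⁺][CO3²⁻]/Ksp = (9.93×10^-3)(1.707×10^-4) / 5.370×10^-7 = 3.16

Ω = 3.16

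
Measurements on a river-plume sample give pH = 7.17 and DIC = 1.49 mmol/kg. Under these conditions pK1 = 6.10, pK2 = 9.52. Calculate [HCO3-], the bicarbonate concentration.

α₁ = 1 / (1 + [H⁺]/K1 + K2/[H⁺]) = 1 / (1 + 10^-1.07 + 10^-2.35)
   = 1 / (1 + 0.085114 + 0.0044668) = 1/1.0896 = 0.9178
[HCO3⁻] = α₁ × DIC = 0.9178 × 1.49 = 1.37 mmol/kg

[HCO3⁻] = 1.37 mmol/kg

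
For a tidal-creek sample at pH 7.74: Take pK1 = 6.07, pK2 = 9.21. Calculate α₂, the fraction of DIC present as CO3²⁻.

α₂ = 1 / (1 + [H⁺]/K2 + [H⁺]²/(K1K2)) = 1 / (1 + 10^+1.47 + 10^-0.20)
   = 1 / (1 + 29.512 + 0.63096) = 1/31.143 = 0.03211

α₂ = 0.0321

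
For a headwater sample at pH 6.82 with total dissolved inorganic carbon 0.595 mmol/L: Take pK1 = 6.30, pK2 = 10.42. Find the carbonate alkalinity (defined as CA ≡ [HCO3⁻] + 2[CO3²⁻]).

CA = [HCO3⁻] + 2[CO3²⁻] = (α₁ + 2α₂)·DIC
At pH 6.82: [H⁺]/K1 = 10^-0.52 = 0.30200, K2/[H⁺] = 10^-3.60 = 0.00025119
α₁ = 1/(1 + 0.30200 + 0.00025119) = 1/1.3022 = 0.7679; α₂ = α₁·K2/[H⁺] = 0.0001929
α₁ + 2α₂ = 0.7683
CA = 0.7683 × 0.595 = 0.457 mmol/L

CA = 0.457 mmol/L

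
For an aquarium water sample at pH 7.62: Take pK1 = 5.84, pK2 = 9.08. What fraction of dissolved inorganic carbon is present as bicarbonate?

α₁ = 0.951

α₁ = 1 / (1 + [H⁺]/K1 + K2/[H⁺]) = 1 / (1 + 10^-1.78 + 10^-1.46)
   = 1 / (1 + 0.016596 + 0.034674) = 1/1.0513 = 0.9512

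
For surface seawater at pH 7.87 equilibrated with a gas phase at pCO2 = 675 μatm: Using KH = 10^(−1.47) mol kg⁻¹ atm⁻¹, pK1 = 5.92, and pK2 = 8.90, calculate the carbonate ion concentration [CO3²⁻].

[CO2*] = KH · pCO2 = 10^(−1.47) × 675×10^-6 = 2.287×10^-5 mol/kg
α₀ = 1/(1 + K1/[H⁺] + K1K2/[H⁺]²) = 1/(1 + 10^+1.95 + 10^+0.92) = 0.01016
DIC = [CO2*]/α₀ = 2.287×10^-5 / 0.01016 = 2.252 mmol/kg
[CO3²⁻] = α₂·DIC; α₂ = 0.08449, so [CO3²⁻] = 0.08449 × 2.252 = 0.190 mmol/kg

[CO3²⁻] = 0.190 mmol/kg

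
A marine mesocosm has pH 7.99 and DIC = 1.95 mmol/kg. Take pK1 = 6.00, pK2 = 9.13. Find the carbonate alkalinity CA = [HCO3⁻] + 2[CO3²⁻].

CA = [HCO3⁻] + 2[CO3²⁻] = (α₁ + 2α₂)·DIC
At pH 7.99: [H⁺]/K1 = 10^-1.99 = 0.010233, K2/[H⁺] = 10^-1.14 = 0.072444
α₁ = 1/(1 + 0.010233 + 0.072444) = 1/1.0827 = 0.9236; α₂ = α₁·K2/[H⁺] = 0.06691
α₁ + 2α₂ = 1.0575
CA = 1.0575 × 1.95 = 2.06 mmol/kg

CA = 2.06 mmol/kg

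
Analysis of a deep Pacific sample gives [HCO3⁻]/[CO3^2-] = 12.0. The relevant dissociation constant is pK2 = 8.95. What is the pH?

pH = 7.87

From K2 = [H⁺][CO3^2-]/[HCO3⁻]:  pH = pK2 − log₁₀([HCO3⁻]/[CO3^2-])
log₁₀(12.0) = +1.079
pH = 8.95 − (+1.079) = 7.87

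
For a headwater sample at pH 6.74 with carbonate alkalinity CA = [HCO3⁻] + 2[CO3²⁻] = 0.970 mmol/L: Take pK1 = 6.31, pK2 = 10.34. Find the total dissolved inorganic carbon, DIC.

DIC = 1.33 mmol/L

CA = [HCO3⁻] + 2[CO3²⁻] = (α₁ + 2α₂)·DIC
At pH 6.74: [H⁺]/K1 = 10^-0.43 = 0.37154, K2/[H⁺] = 10^-3.60 = 0.00025119
α₁ = 1/(1 + 0.37154 + 0.00025119) = 1/1.3718 = 0.7290; α₂ = α₁·K2/[H⁺] = 0.0001831
α₁ + 2α₂ = 0.7293
DIC = CA / (α₁ + 2α₂) = 0.970 / 0.7293 = 1.33 mmol/L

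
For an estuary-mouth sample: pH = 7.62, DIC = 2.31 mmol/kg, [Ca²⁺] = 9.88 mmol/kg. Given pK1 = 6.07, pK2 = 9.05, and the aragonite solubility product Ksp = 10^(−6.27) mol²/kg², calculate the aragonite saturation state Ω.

α₂ = 1 / (1 + [H⁺]/K2 + [H⁺]²/(K1K2)) = 1 / (1 + 10^+1.43 + 10^-0.12)
   = 1 / (1 + 26.915 + 0.75858) = 1/28.674 = 0.03487
[CO3²⁻] = α₂ × DIC = 0.03487 × 2.31 = 0.08056 mmol/kg
Ksp = 10^(−6.27) = 5.370×10^-7
Ω = [Ca²⁺][CO3²⁻]/Ksp = (9.88×10^-3)(8.056×10^-5) / 5.370×10^-7 = 1.48

Ω = 1.48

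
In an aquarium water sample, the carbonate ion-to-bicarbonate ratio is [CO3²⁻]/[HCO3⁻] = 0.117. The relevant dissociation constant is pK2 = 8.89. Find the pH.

From K2 = [H⁺][CO3²⁻]/[HCO3⁻]:  pH = pK2 + log₁₀([CO3²⁻]/[HCO3⁻])
log₁₀(0.117) = -0.932
pH = 8.89 + (-0.932) = 7.96

pH = 7.96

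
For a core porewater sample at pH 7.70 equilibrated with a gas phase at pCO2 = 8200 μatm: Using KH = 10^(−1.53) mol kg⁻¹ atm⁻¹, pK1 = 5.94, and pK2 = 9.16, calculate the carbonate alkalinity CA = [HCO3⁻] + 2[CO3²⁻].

CA = 14.9 mmol/kg

[CO2*] = KH · pCO2 = 10^(−1.53) × 8200×10^-6 = 2.420×10^-4 mol/kg
α₀ = 1/(1 + K1/[H⁺] + K1K2/[H⁺]²) = 1/(1 + 10^+1.76 + 10^+0.30) = 0.01652
DIC = [CO2*]/α₀ = 2.420×10^-4 / 0.01652 = 14.65 mmol/kg
CA = (α₁ + 2α₂)·DIC = (0.9505 + 2×0.03296) × 14.65 = 14.9 mmol/kg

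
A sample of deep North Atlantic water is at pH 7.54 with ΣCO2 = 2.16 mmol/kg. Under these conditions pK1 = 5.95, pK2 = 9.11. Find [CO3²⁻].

α₂ = 1 / (1 + [H⁺]/K2 + [H⁺]²/(K1K2)) = 1 / (1 + 10^+1.57 + 10^-0.02)
   = 1 / (1 + 37.154 + 0.95499) = 1/39.109 = 0.02557
[CO3²⁻] = α₂ × DIC = 0.02557 × 2.16 = 0.0552 mmol/kg

[CO3²⁻] = 0.0552 mmol/kg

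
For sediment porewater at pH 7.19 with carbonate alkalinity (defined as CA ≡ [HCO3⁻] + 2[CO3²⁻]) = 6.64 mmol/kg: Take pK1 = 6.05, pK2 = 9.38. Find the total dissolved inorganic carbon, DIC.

CA = [HCO3⁻] + 2[CO3²⁻] = (α₁ + 2α₂)·DIC
At pH 7.19: [H⁺]/K1 = 10^-1.14 = 0.072444, K2/[H⁺] = 10^-2.19 = 0.0064565
α₁ = 1/(1 + 0.072444 + 0.0064565) = 1/1.0789 = 0.9269; α₂ = α₁·K2/[H⁺] = 0.005984
α₁ + 2α₂ = 0.9388
DIC = CA / (α₁ + 2α₂) = 6.64 / 0.9388 = 7.07 mmol/kg

DIC = 7.07 mmol/kg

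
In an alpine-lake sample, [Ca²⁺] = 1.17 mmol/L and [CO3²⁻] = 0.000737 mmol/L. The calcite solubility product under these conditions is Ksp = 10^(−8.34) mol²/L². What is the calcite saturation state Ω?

Ω = 0.189

Ksp = 10^(−8.34) = 4.571×10^-9
Ω = [Ca²⁺][CO3²⁻]/Ksp = (1.17×10^-3)(0.000737×10^-3) / 4.571×10^-9 = 0.189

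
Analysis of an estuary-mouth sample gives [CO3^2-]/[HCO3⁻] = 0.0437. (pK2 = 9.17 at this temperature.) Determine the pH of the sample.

From K2 = [H⁺][CO3^2-]/[HCO3⁻]:  pH = pK2 + log₁₀([CO3^2-]/[HCO3⁻])
log₁₀(0.0437) = -1.360
pH = 9.17 + (-1.360) = 7.81

pH = 7.81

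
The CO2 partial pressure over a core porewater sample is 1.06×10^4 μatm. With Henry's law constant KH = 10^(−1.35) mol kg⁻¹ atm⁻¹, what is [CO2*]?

KH = 10^(−1.35) = 4.467×10^-2 mol kg⁻¹ atm⁻¹
[CO2*] = KH · pCO2 = 4.467×10^-2 × 1.06×10^4×10^-6 atm = 4.73×10^-4 mol/kg

[CO2*] = 473 μmol/kg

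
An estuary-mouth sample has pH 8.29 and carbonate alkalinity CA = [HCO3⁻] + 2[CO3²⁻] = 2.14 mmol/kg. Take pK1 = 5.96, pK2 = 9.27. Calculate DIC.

CA = [HCO3⁻] + 2[CO3²⁻] = (α₁ + 2α₂)·DIC
At pH 8.29: [H⁺]/K1 = 10^-2.33 = 0.0046774, K2/[H⁺] = 10^-0.98 = 0.10471
α₁ = 1/(1 + 0.0046774 + 0.10471) = 1/1.1094 = 0.9014; α₂ = α₁·K2/[H⁺] = 0.09439
α₁ + 2α₂ = 1.0902
DIC = CA / (α₁ + 2α₂) = 2.14 / 1.0902 = 1.96 mmol/kg

DIC = 1.96 mmol/kg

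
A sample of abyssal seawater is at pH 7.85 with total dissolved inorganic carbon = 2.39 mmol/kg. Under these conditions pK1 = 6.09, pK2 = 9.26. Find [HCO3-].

α₁ = 1 / (1 + [H⁺]/K1 + K2/[H⁺]) = 1 / (1 + 10^-1.76 + 10^-1.41)
   = 1 / (1 + 0.017378 + 0.038905) = 1/1.0563 = 0.9467
[HCO3⁻] = α₁ × DIC = 0.9467 × 2.39 = 2.26 mmol/kg

[HCO3⁻] = 2.26 mmol/kg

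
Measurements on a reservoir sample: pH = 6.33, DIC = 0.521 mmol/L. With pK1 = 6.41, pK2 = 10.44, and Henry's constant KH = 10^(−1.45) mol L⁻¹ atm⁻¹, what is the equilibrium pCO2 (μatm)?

pCO2 = 8020 μatm

α₀ = 1 / (1 + K1/[H⁺] + K1K2/[H⁺]²) = 1 / (1 + 10^-0.08 + 10^-4.19)
   = 1 / (1 + 0.83176 + 6.4565×10^-5) = 1/1.8318 = 0.5459
[CO2*] = α₀ × DIC = 0.5459 × 0.521 = 0.2844 mmol/L
pCO2 = [CO2*]/KH = 2.844×10^-4 / 3.548×10^-2 = 8020 μatm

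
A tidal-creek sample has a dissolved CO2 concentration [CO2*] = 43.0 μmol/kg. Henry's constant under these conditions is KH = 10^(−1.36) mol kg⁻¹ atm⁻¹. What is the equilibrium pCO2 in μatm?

pCO2 = 985 μatm

KH = 10^(−1.36) = 4.365×10^-2 mol kg⁻¹ atm⁻¹
pCO2 = [CO2*]/KH = 43.0×10^-6 / 4.365×10^-2 = 9.85×10^-4 atm = 985 μatm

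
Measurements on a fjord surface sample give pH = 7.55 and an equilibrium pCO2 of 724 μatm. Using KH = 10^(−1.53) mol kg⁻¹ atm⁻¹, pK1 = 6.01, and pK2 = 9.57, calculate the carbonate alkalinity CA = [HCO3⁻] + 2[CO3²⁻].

CA = 0.755 mmol/kg

[CO2*] = KH · pCO2 = 10^(−1.53) × 724×10^-6 = 2.137×10^-5 mol/kg
α₀ = 1/(1 + K1/[H⁺] + K1K2/[H⁺]²) = 1/(1 + 10^+1.54 + 10^-0.48) = 0.02777
DIC = [CO2*]/α₀ = 2.137×10^-5 / 0.02777 = 0.7693 mmol/kg
CA = (α₁ + 2α₂)·DIC = (0.9630 + 2×0.009197) × 0.7693 = 0.755 mmol/kg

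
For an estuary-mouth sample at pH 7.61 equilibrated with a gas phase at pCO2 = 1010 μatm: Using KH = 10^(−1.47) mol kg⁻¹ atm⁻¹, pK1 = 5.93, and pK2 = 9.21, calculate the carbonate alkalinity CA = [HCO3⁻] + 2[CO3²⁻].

[CO2*] = KH · pCO2 = 10^(−1.47) × 1010×10^-6 = 3.422×10^-5 mol/kg
α₀ = 1/(1 + K1/[H⁺] + K1K2/[H⁺]²) = 1/(1 + 10^+1.68 + 10^+0.08) = 0.01997
DIC = [CO2*]/α₀ = 3.422×10^-5 / 0.01997 = 1.713 mmol/kg
CA = (α₁ + 2α₂)·DIC = (0.9560 + 2×0.02401) × 1.713 = 1.72 mmol/kg

CA = 1.72 mmol/kg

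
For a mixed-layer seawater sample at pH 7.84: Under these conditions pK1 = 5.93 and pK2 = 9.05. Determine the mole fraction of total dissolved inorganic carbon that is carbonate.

α₂ = 1 / (1 + [H⁺]/K2 + [H⁺]²/(K1K2)) = 1 / (1 + 10^+1.21 + 10^-0.70)
   = 1 / (1 + 16.218 + 0.19953) = 1/17.418 = 0.05741

α₂ = 0.0574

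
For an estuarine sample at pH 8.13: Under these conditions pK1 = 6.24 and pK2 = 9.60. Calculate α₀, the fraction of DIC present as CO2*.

α₀ = 1 / (1 + K1/[H⁺] + K1K2/[H⁺]²) = 1 / (1 + 10^+1.89 + 10^+0.42)
   = 1 / (1 + 77.625 + 2.6303) = 1/81.255 = 0.01231

α₀ = 0.0123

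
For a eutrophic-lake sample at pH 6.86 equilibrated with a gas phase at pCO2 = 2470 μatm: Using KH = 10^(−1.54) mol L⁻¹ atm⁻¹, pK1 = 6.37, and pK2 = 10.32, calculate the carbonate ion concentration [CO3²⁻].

[CO3²⁻] = 0.0763 μmol/L

[CO2*] = KH · pCO2 = 10^(−1.54) × 2470×10^-6 = 7.124×10^-5 mol/L
α₀ = 1/(1 + K1/[H⁺] + K1K2/[H⁺]²) = 1/(1 + 10^+0.49 + 10^-2.97) = 0.2444
DIC = [CO2*]/α₀ = 7.124×10^-5 / 0.2444 = 0.2915 mmol/L
[CO3²⁻] = α₂·DIC; α₂ = 0.0002619, so [CO3²⁻] = 0.0002619 × 0.2915 = 7.63×10^-5 mmol/L = 0.0763 μmol/L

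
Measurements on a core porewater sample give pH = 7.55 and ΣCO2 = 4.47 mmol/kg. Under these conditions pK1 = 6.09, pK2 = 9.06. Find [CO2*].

[CO2*] = 0.145 mmol/kg

α₀ = 1 / (1 + K1/[H⁺] + K1K2/[H⁺]²) = 1 / (1 + 10^+1.46 + 10^-0.05)
   = 1 / (1 + 28.840 + 0.89125) = 1/30.732 = 0.03254
[CO2*] = α₀ × DIC = 0.03254 × 4.47 = 0.145 mmol/kg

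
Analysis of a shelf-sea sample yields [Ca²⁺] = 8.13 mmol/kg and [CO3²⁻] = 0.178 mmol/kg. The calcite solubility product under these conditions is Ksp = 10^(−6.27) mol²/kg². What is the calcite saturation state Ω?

Ω = 2.69

Ksp = 10^(−6.27) = 5.370×10^-7
Ω = [Ca²⁺][CO3²⁻]/Ksp = (8.13×10^-3)(0.178×10^-3) / 5.370×10^-7 = 2.69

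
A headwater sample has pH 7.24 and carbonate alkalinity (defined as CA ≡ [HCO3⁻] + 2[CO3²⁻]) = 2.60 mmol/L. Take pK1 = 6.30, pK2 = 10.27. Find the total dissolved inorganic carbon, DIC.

CA = [HCO3⁻] + 2[CO3²⁻] = (α₁ + 2α₂)·DIC
At pH 7.24: [H⁺]/K1 = 10^-0.94 = 0.11482, K2/[H⁺] = 10^-3.03 = 0.00093325
α₁ = 1/(1 + 0.11482 + 0.00093325) = 1/1.1157 = 0.8963; α₂ = α₁·K2/[H⁺] = 0.0008364
α₁ + 2α₂ = 0.8979
DIC = CA / (α₁ + 2α₂) = 2.60 / 0.8979 = 2.90 mmol/L

DIC = 2.90 mmol/L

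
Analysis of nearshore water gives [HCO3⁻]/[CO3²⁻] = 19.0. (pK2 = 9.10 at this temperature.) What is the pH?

From K2 = [H⁺][CO3²⁻]/[HCO3⁻]:  pH = pK2 − log₁₀([HCO3⁻]/[CO3²⁻])
log₁₀(19.0) = +1.279
pH = 9.10 − (+1.279) = 7.82

pH = 7.82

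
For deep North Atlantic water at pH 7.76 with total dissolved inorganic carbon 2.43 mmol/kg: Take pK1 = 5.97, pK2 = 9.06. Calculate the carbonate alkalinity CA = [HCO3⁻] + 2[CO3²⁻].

CA = [HCO3⁻] + 2[CO3²⁻] = (α₁ + 2α₂)·DIC
At pH 7.76: [H⁺]/K1 = 10^-1.79 = 0.016218, K2/[H⁺] = 10^-1.30 = 0.050119
α₁ = 1/(1 + 0.016218 + 0.050119) = 1/1.0663 = 0.9378; α₂ = α₁·K2/[H⁺] = 0.04700
α₁ + 2α₂ = 1.0318
CA = 1.0318 × 2.43 = 2.51 mmol/kg

CA = 2.51 mmol/kg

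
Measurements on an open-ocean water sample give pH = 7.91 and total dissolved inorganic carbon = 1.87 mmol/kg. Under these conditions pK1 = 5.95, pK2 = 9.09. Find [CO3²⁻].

α₂ = 1 / (1 + [H⁺]/K2 + [H⁺]²/(K1K2)) = 1 / (1 + 10^+1.18 + 10^-0.78)
   = 1 / (1 + 15.136 + 0.16596) = 1/16.302 = 0.06134
[CO3²⁻] = α₂ × DIC = 0.06134 × 1.87 = 0.115 mmol/kg

[CO3²⁻] = 0.115 mmol/kg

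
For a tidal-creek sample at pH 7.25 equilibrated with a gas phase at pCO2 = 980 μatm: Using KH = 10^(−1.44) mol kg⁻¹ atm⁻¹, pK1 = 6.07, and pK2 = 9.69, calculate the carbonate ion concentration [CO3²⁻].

[CO2*] = KH · pCO2 = 10^(−1.44) × 980×10^-6 = 3.558×10^-5 mol/kg
α₀ = 1/(1 + K1/[H⁺] + K1K2/[H⁺]²) = 1/(1 + 10^+1.18 + 10^-1.26) = 0.06176
DIC = [CO2*]/α₀ = 3.558×10^-5 / 0.06176 = 0.5761 mmol/kg
[CO3²⁻] = α₂·DIC; α₂ = 0.003394, so [CO3²⁻] = 0.003394 × 0.5761 = 0.00196 mmol/kg = 1.96 μmol/kg

[CO3²⁻] = 1.96 μmol/kg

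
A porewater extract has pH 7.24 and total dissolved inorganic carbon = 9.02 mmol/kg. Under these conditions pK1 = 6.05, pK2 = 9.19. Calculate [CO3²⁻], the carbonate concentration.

[CO3²⁻] = 0.0941 mmol/kg

α₂ = 1 / (1 + [H⁺]/K2 + [H⁺]²/(K1K2)) = 1 / (1 + 10^+1.95 + 10^+0.76)
   = 1 / (1 + 89.125 + 5.7544) = 1/95.879 = 0.01043
[CO3²⁻] = α₂ × DIC = 0.01043 × 9.02 = 0.0941 mmol/kg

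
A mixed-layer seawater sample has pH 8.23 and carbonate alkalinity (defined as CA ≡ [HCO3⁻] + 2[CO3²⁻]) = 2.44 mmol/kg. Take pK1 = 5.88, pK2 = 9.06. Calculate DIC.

CA = [HCO3⁻] + 2[CO3²⁻] = (α₁ + 2α₂)·DIC
At pH 8.23: [H⁺]/K1 = 10^-2.35 = 0.0044668, K2/[H⁺] = 10^-0.83 = 0.14791
α₁ = 1/(1 + 0.0044668 + 0.14791) = 1/1.1524 = 0.8678; α₂ = α₁·K2/[H⁺] = 0.1284
α₁ + 2α₂ = 1.1245
DIC = CA / (α₁ + 2α₂) = 2.44 / 1.1245 = 2.17 mmol/kg

DIC = 2.17 mmol/kg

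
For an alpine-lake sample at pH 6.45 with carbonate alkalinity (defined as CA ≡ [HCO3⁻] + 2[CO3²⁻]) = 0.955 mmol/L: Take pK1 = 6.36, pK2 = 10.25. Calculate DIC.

CA = [HCO3⁻] + 2[CO3²⁻] = (α₁ + 2α₂)·DIC
At pH 6.45: [H⁺]/K1 = 10^-0.09 = 0.81283, K2/[H⁺] = 10^-3.80 = 0.00015849
α₁ = 1/(1 + 0.81283 + 0.00015849) = 1/1.8130 = 0.5516; α₂ = α₁·K2/[H⁺] = 8.742×10^-5
α₁ + 2α₂ = 0.5518
DIC = CA / (α₁ + 2α₂) = 0.955 / 0.5518 = 1.73 mmol/L

DIC = 1.73 mmol/L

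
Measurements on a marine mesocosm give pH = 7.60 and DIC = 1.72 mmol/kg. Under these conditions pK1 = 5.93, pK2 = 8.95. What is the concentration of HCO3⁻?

[HCO3⁻] = 1.61 mmol/kg

α₁ = 1 / (1 + [H⁺]/K1 + K2/[H⁺]) = 1 / (1 + 10^-1.67 + 10^-1.35)
   = 1 / (1 + 0.021380 + 0.044668) = 1/1.0660 = 0.9380
[HCO3⁻] = α₁ × DIC = 0.9380 × 1.72 = 1.61 mmol/kg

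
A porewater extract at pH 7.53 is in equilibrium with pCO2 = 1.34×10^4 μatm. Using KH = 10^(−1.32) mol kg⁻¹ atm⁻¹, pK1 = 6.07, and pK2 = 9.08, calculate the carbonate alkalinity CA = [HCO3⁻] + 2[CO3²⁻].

[CO2*] = KH · pCO2 = 10^(−1.32) × 1.34×10^4×10^-6 = 6.414×10^-4 mol/kg
α₀ = 1/(1 + K1/[H⁺] + K1K2/[H⁺]²) = 1/(1 + 10^+1.46 + 10^-0.09) = 0.03262
DIC = [CO2*]/α₀ = 6.414×10^-4 / 0.03262 = 19.66 mmol/kg
CA = (α₁ + 2α₂)·DIC = (0.9409 + 2×0.02652) × 19.66 = 19.5 mmol/kg

CA = 19.5 mmol/kg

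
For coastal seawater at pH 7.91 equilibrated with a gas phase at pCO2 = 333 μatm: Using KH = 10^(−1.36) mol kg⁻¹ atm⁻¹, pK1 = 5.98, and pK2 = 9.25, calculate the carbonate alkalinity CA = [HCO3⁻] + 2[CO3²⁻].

[CO2*] = KH · pCO2 = 10^(−1.36) × 333×10^-6 = 1.454×10^-5 mol/kg
α₀ = 1/(1 + K1/[H⁺] + K1K2/[H⁺]²) = 1/(1 + 10^+1.93 + 10^+0.59) = 0.01111
DIC = [CO2*]/α₀ = 1.454×10^-5 / 0.01111 = 1.308 mmol/kg
CA = (α₁ + 2α₂)·DIC = (0.9457 + 2×0.04323) × 1.308 = 1.35 mmol/kg

CA = 1.35 mmol/kg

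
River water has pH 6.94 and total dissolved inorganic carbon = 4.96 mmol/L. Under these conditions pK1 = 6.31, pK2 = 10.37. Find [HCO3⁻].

[HCO3⁻] = 4.02 mmol/L

α₁ = 1 / (1 + [H⁺]/K1 + K2/[H⁺]) = 1 / (1 + 10^-0.63 + 10^-3.43)
   = 1 / (1 + 0.23442 + 0.00037154) = 1/1.2348 = 0.8099
[HCO3⁻] = α₁ × DIC = 0.8099 × 4.96 = 4.02 mmol/L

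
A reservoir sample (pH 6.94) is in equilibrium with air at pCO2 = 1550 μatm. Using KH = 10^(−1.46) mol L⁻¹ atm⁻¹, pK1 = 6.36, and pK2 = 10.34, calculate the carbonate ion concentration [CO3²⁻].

[CO2*] = KH · pCO2 = 10^(−1.46) × 1550×10^-6 = 5.374×10^-5 mol/L
α₀ = 1/(1 + K1/[H⁺] + K1K2/[H⁺]²) = 1/(1 + 10^+0.58 + 10^-2.82) = 0.2082
DIC = [CO2*]/α₀ = 5.374×10^-5 / 0.2082 = 0.2582 mmol/L
[CO3²⁻] = α₂·DIC; α₂ = 0.0003151, so [CO3²⁻] = 0.0003151 × 0.2582 = 8.13×10^-5 mmol/L = 0.0813 μmol/L

[CO3²⁻] = 0.0813 μmol/L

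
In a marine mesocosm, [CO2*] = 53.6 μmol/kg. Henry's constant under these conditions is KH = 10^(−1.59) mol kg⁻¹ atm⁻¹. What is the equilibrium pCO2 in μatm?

KH = 10^(−1.59) = 2.570×10^-2 mol kg⁻¹ atm⁻¹
pCO2 = [CO2*]/KH = 53.6×10^-6 / 2.570×10^-2 = 2.09×10^-3 atm = 2090 μatm

pCO2 = 2090 μatm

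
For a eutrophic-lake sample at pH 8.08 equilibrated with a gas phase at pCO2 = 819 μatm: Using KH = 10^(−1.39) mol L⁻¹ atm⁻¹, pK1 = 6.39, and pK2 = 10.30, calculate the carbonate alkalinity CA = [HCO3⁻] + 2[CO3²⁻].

[CO2*] = KH · pCO2 = 10^(−1.39) × 819×10^-6 = 3.336×10^-5 mol/L
α₀ = 1/(1 + K1/[H⁺] + K1K2/[H⁺]²) = 1/(1 + 10^+1.69 + 10^-0.53) = 0.01989
DIC = [CO2*]/α₀ = 3.336×10^-5 / 0.01989 = 1.677 mmol/L
CA = (α₁ + 2α₂)·DIC = (0.9742 + 2×0.005870) × 1.677 = 1.65 mmol/L

CA = 1.65 mmol/L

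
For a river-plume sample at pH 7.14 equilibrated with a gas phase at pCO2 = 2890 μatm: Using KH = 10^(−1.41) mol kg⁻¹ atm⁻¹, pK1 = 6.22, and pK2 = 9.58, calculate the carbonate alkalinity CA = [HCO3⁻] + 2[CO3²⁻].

[CO2*] = KH · pCO2 = 10^(−1.41) × 2890×10^-6 = 1.124×10^-4 mol/kg
α₀ = 1/(1 + K1/[H⁺] + K1K2/[H⁺]²) = 1/(1 + 10^+0.92 + 10^-1.52) = 0.1070
DIC = [CO2*]/α₀ = 1.124×10^-4 / 0.1070 = 1.051 mmol/kg
CA = (α₁ + 2α₂)·DIC = (0.8898 + 2×0.003231) × 1.051 = 0.942 mmol/kg

CA = 0.942 mmol/kg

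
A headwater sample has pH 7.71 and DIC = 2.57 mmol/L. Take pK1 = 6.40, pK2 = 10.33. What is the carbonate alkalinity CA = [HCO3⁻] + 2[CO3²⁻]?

CA = [HCO3⁻] + 2[CO3²⁻] = (α₁ + 2α₂)·DIC
At pH 7.71: [H⁺]/K1 = 10^-1.31 = 0.048978, K2/[H⁺] = 10^-2.62 = 0.0023988
α₁ = 1/(1 + 0.048978 + 0.0023988) = 1/1.0514 = 0.9511; α₂ = α₁·K2/[H⁺] = 0.002282
α₁ + 2α₂ = 0.9557
CA = 0.9557 × 2.57 = 2.46 mmol/L

CA = 2.46 mmol/L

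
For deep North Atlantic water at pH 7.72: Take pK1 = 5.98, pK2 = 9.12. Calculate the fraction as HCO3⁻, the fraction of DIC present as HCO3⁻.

α₁ = 1 / (1 + [H⁺]/K1 + K2/[H⁺]) = 1 / (1 + 10^-1.74 + 10^-1.40)
   = 1 / (1 + 0.018197 + 0.039811) = 1/1.0580 = 0.9452

α₁ = 0.945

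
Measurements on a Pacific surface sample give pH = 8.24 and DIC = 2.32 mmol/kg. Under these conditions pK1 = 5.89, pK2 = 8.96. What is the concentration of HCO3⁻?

[HCO3⁻] = 1.94 mmol/kg

α₁ = 1 / (1 + [H⁺]/K1 + K2/[H⁺]) = 1 / (1 + 10^-2.35 + 10^-0.72)
   = 1 / (1 + 0.0044668 + 0.19055) = 1/1.1950 = 0.8368
[HCO3⁻] = α₁ × DIC = 0.8368 × 2.32 = 1.94 mmol/kg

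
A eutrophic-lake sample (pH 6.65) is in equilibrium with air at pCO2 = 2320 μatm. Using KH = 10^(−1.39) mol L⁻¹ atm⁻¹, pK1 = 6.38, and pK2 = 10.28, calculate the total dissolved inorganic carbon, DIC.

[CO2*] = KH · pCO2 = 10^(−1.39) × 2320×10^-6 = 9.451×10^-5 mol/L
α₀ = 1/(1 + K1/[H⁺] + K1K2/[H⁺]²) = 1/(1 + 10^+0.27 + 10^-3.36) = 0.3493
DIC = [CO2*]/α₀ = 9.451×10^-5 / 0.3493 = 0.271 mmol/L

DIC = 0.271 mmol/L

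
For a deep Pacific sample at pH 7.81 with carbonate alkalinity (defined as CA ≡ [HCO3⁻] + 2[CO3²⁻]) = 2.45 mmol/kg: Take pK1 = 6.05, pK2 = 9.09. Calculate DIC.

CA = [HCO3⁻] + 2[CO3²⁻] = (α₁ + 2α₂)·DIC
At pH 7.81: [H⁺]/K1 = 10^-1.76 = 0.017378, K2/[H⁺] = 10^-1.28 = 0.052481
α₁ = 1/(1 + 0.017378 + 0.052481) = 1/1.0699 = 0.9347; α₂ = α₁·K2/[H⁺] = 0.04905
α₁ + 2α₂ = 1.0328
DIC = CA / (α₁ + 2α₂) = 2.45 / 1.0328 = 2.37 mmol/kg

DIC = 2.37 mmol/kg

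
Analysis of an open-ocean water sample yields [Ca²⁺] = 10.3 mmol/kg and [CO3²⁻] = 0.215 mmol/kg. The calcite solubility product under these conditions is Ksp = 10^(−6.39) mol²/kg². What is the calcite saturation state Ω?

Ksp = 10^(−6.39) = 4.074×10^-7
Ω = [Ca²⁺][CO3²⁻]/Ksp = (10.3×10^-3)(0.215×10^-3) / 4.074×10^-7 = 5.44

Ω = 5.44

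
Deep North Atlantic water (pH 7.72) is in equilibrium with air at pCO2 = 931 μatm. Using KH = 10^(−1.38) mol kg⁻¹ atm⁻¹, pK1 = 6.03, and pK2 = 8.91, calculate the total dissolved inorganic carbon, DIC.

DIC = 2.06 mmol/kg

[CO2*] = KH · pCO2 = 10^(−1.38) × 931×10^-6 = 3.881×10^-5 mol/kg
α₀ = 1/(1 + K1/[H⁺] + K1K2/[H⁺]²) = 1/(1 + 10^+1.69 + 10^+0.50) = 0.01882
DIC = [CO2*]/α₀ = 3.881×10^-5 / 0.01882 = 2.06 mmol/kg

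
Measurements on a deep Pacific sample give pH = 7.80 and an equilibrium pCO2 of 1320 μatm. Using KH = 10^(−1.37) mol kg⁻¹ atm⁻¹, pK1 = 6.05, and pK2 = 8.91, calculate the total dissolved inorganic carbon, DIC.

DIC = 3.47 mmol/kg

[CO2*] = KH · pCO2 = 10^(−1.37) × 1320×10^-6 = 5.631×10^-5 mol/kg
α₀ = 1/(1 + K1/[H⁺] + K1K2/[H⁺]²) = 1/(1 + 10^+1.75 + 10^+0.64) = 0.01623
DIC = [CO2*]/α₀ = 5.631×10^-5 / 0.01623 = 3.47 mmol/kg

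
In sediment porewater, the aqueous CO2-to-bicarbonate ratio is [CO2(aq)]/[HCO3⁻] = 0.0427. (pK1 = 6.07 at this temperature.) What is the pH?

pH = 7.44

From K1 = [H⁺][HCO3⁻]/[CO2(aq)]:  pH = pK1 − log₁₀([CO2(aq)]/[HCO3⁻])
log₁₀(0.0427) = -1.370
pH = 6.07 − (-1.370) = 7.44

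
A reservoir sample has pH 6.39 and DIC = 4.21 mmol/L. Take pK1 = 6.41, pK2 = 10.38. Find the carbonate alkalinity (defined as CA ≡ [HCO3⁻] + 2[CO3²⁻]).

CA = 2.06 mmol/L

CA = [HCO3⁻] + 2[CO3²⁻] = (α₁ + 2α₂)·DIC
At pH 6.39: [H⁺]/K1 = 10^0.02 = 1.0471, K2/[H⁺] = 10^-3.99 = 0.00010233
α₁ = 1/(1 + 1.0471 + 0.00010233) = 1/2.0472 = 0.4885; α₂ = α₁·K2/[H⁺] = 4.998×10^-5
α₁ + 2α₂ = 0.4886
CA = 0.4886 × 4.21 = 2.06 mmol/L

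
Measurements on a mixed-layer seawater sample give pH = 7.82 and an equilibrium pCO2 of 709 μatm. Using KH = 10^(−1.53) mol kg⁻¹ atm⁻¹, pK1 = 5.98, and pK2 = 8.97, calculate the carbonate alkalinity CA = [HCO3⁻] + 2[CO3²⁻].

CA = 1.65 mmol/kg

[CO2*] = KH · pCO2 = 10^(−1.53) × 709×10^-6 = 2.092×10^-5 mol/kg
α₀ = 1/(1 + K1/[H⁺] + K1K2/[H⁺]²) = 1/(1 + 10^+1.84 + 10^+0.69) = 0.01332
DIC = [CO2*]/α₀ = 2.092×10^-5 / 0.01332 = 1.571 mmol/kg
CA = (α₁ + 2α₂)·DIC = (0.9214 + 2×0.06523) × 1.571 = 1.65 mmol/kg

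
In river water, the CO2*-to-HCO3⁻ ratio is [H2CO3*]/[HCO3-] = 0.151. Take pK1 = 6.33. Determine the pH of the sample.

pH = 7.15

From K1 = [H⁺][HCO3-]/[H2CO3*]:  pH = pK1 − log₁₀([H2CO3*]/[HCO3-])
log₁₀(0.151) = -0.821
pH = 6.33 − (-0.821) = 7.15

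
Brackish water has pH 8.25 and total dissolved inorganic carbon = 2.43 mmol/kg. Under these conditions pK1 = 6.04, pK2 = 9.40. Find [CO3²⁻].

α₂ = 1 / (1 + [H⁺]/K2 + [H⁺]²/(K1K2)) = 1 / (1 + 10^+1.15 + 10^-1.06)
   = 1 / (1 + 14.125 + 0.087096) = 1/15.212 = 0.06574
[CO3²⁻] = α₂ × DIC = 0.06574 × 2.43 = 0.160 mmol/kg

[CO3²⁻] = 0.160 mmol/kg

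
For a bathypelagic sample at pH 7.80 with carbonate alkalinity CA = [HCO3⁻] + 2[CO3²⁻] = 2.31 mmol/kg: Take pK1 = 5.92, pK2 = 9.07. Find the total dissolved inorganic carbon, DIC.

CA = [HCO3⁻] + 2[CO3²⁻] = (α₁ + 2α₂)·DIC
At pH 7.80: [H⁺]/K1 = 10^-1.88 = 0.013183, K2/[H⁺] = 10^-1.27 = 0.053703
α₁ = 1/(1 + 0.013183 + 0.053703) = 1/1.0669 = 0.9373; α₂ = α₁·K2/[H⁺] = 0.05034
α₁ + 2α₂ = 1.0380
DIC = CA / (α₁ + 2α₂) = 2.31 / 1.0380 = 2.23 mmol/kg

DIC = 2.23 mmol/kg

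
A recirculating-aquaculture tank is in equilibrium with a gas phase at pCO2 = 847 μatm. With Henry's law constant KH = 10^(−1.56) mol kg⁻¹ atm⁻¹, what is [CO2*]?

KH = 10^(−1.56) = 2.754×10^-2 mol kg⁻¹ atm⁻¹
[CO2*] = KH · pCO2 = 2.754×10^-2 × 847×10^-6 atm = 2.33×10^-5 mol/kg

[CO2*] = 23.3 μmol/kg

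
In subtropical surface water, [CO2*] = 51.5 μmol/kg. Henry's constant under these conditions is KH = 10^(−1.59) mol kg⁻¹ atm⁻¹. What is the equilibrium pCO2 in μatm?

pCO2 = 2000 μatm

KH = 10^(−1.59) = 2.570×10^-2 mol kg⁻¹ atm⁻¹
pCO2 = [CO2*]/KH = 51.5×10^-6 / 2.570×10^-2 = 2.00×10^-3 atm = 2000 μatm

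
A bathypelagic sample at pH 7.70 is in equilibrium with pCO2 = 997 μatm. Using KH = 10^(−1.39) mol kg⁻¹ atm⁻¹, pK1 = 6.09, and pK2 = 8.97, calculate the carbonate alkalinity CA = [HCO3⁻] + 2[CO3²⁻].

CA = 1.83 mmol/kg

[CO2*] = KH · pCO2 = 10^(−1.39) × 997×10^-6 = 4.062×10^-5 mol/kg
α₀ = 1/(1 + K1/[H⁺] + K1K2/[H⁺]²) = 1/(1 + 10^+1.61 + 10^+0.34) = 0.02277
DIC = [CO2*]/α₀ = 4.062×10^-5 / 0.02277 = 1.784 mmol/kg
CA = (α₁ + 2α₂)·DIC = (0.9274 + 2×0.04981) × 1.784 = 1.83 mmol/kg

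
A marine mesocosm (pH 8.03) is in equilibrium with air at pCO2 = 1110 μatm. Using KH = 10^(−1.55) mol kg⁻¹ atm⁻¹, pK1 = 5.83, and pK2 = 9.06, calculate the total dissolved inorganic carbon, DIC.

DIC = 5.45 mmol/kg

[CO2*] = KH · pCO2 = 10^(−1.55) × 1110×10^-6 = 3.128×10^-5 mol/kg
α₀ = 1/(1 + K1/[H⁺] + K1K2/[H⁺]²) = 1/(1 + 10^+2.20 + 10^+1.17) = 0.005738
DIC = [CO2*]/α₀ = 3.128×10^-5 / 0.005738 = 5.45 mmol/kg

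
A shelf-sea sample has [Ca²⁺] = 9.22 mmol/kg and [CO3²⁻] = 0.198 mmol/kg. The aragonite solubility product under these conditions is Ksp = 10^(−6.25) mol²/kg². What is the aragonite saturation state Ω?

Ω = 3.25

Ksp = 10^(−6.25) = 5.623×10^-7
Ω = [Ca²⁺][CO3²⁻]/Ksp = (9.22×10^-3)(0.198×10^-3) / 5.623×10^-7 = 3.25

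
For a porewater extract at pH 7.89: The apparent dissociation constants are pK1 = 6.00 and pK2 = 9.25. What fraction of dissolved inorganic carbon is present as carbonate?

α₂ = 1 / (1 + [H⁺]/K2 + [H⁺]²/(K1K2)) = 1 / (1 + 10^+1.36 + 10^-0.53)
   = 1 / (1 + 22.909 + 0.29512) = 1/24.204 = 0.04132

α₂ = 0.0413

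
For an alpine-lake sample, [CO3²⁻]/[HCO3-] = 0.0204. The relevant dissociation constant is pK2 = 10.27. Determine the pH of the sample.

pH = 8.58

From K2 = [H⁺][CO3²⁻]/[HCO3-]:  pH = pK2 + log₁₀([CO3²⁻]/[HCO3-])
log₁₀(0.0204) = -1.690
pH = 10.27 + (-1.690) = 8.58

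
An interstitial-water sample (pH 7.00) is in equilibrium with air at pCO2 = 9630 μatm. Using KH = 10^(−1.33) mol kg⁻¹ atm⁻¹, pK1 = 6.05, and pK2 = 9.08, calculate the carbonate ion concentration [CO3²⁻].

[CO2*] = KH · pCO2 = 10^(−1.33) × 9630×10^-6 = 4.504×10^-4 mol/kg
α₀ = 1/(1 + K1/[H⁺] + K1K2/[H⁺]²) = 1/(1 + 10^+0.95 + 10^-1.13) = 0.1001
DIC = [CO2*]/α₀ = 4.504×10^-4 / 0.1001 = 4.498 mmol/kg
[CO3²⁻] = α₂·DIC; α₂ = 0.007423, so [CO3²⁻] = 0.007423 × 4.498 = 0.0334 mmol/kg

[CO3²⁻] = 0.0334 mmol/kg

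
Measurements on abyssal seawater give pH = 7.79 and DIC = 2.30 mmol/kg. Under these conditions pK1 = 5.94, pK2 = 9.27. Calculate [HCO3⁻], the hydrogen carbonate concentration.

α₁ = 1 / (1 + [H⁺]/K1 + K2/[H⁺]) = 1 / (1 + 10^-1.85 + 10^-1.48)
   = 1 / (1 + 0.014125 + 0.033113) = 1/1.0472 = 0.9549
[HCO3⁻] = α₁ × DIC = 0.9549 × 2.30 = 2.20 mmol/kg

[HCO3⁻] = 2.20 mmol/kg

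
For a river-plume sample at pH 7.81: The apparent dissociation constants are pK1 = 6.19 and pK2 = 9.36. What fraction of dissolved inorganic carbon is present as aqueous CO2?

α₀ = 0.0228

α₀ = 1 / (1 + K1/[H⁺] + K1K2/[H⁺]²) = 1 / (1 + 10^+1.62 + 10^+0.07)
   = 1 / (1 + 41.687 + 1.1749) = 1/43.862 = 0.02280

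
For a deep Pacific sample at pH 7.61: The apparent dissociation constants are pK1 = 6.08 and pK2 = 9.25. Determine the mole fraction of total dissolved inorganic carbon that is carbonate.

α₂ = 0.0218

α₂ = 1 / (1 + [H⁺]/K2 + [H⁺]²/(K1K2)) = 1 / (1 + 10^+1.64 + 10^+0.11)
   = 1 / (1 + 43.652 + 1.2882) = 1/45.940 = 0.02177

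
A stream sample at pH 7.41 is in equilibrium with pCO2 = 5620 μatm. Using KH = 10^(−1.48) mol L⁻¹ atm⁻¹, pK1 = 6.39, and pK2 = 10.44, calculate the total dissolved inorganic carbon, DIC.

[CO2*] = KH · pCO2 = 10^(−1.48) × 5620×10^-6 = 1.861×10^-4 mol/L
α₀ = 1/(1 + K1/[H⁺] + K1K2/[H⁺]²) = 1/(1 + 10^+1.02 + 10^-2.01) = 0.08710
DIC = [CO2*]/α₀ = 1.861×10^-4 / 0.08710 = 2.14 mmol/L

DIC = 2.14 mmol/L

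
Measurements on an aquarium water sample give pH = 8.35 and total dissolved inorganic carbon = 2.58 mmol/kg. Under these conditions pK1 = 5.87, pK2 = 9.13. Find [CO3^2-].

α₂ = 1 / (1 + [H⁺]/K2 + [H⁺]²/(K1K2)) = 1 / (1 + 10^+0.78 + 10^-1.70)
   = 1 / (1 + 6.0256 + 0.019953) = 1/7.0455 = 0.1419
[CO3²⁻] = α₂ × DIC = 0.1419 × 2.58 = 0.366 mmol/kg

[CO3²⁻] = 0.366 mmol/kg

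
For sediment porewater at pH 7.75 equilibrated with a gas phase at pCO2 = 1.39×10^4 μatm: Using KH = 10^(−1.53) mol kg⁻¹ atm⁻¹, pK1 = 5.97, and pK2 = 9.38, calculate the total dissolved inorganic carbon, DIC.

DIC = 25.7 mmol/kg

[CO2*] = KH · pCO2 = 10^(−1.53) × 1.39×10^4×10^-6 = 4.102×10^-4 mol/kg
α₀ = 1/(1 + K1/[H⁺] + K1K2/[H⁺]²) = 1/(1 + 10^+1.78 + 10^+0.15) = 0.01596
DIC = [CO2*]/α₀ = 4.102×10^-4 / 0.01596 = 25.7 mmol/kg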